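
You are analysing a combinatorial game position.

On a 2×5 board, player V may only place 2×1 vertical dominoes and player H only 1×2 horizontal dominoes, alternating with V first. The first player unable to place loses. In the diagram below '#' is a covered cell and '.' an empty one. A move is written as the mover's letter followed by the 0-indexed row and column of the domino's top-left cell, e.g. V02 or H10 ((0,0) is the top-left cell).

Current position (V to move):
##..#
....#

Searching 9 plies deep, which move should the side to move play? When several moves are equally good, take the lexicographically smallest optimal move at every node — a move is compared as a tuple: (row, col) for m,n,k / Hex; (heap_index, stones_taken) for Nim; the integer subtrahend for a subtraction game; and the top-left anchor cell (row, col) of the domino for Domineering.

[##..#/....#] V move#1: V02:+1/###.#/..#.#*, V03:-1/##.##/...##
[###.#/..#.#] H move#2: H10:-1/###.#/###.#*
[###.#/###.#] V move#3: V03:+1/#####/#####*
[#####/#####] end (terminal -1, H#4); searched ##..#/....# to 9

V's best at [##..#/....#]: V02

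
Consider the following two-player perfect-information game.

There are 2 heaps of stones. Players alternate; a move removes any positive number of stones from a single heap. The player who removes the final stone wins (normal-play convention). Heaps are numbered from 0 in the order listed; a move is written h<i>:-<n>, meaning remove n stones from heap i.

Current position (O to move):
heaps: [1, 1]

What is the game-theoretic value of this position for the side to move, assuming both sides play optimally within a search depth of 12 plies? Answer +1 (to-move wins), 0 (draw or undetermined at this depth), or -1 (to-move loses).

ply 1, O at (1,1) | h0:-1=-1→(0,1)*; h1:-1=-1→(1,0)
ply 2, X at (0,1) | h1:-1=+1→(0,0)*
ply 3: (0,0) is terminal -1 (O); from (1,1) depth 12

value((1,1), O) = -1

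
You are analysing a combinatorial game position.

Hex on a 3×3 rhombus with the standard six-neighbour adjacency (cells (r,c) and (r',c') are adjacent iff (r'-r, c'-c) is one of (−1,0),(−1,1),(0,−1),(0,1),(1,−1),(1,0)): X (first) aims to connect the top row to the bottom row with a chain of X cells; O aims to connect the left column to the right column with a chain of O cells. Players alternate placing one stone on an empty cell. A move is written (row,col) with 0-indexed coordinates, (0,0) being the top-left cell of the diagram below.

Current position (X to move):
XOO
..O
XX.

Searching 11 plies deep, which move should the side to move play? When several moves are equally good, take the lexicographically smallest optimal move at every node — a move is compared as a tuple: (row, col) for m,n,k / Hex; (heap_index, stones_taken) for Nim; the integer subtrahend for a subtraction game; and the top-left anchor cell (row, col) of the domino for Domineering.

X's best at [XOO/..O/XX.]: (1,0)

ply 1, X at XOO/..O/XX. | (1,0)=+1→XOO/X.O/XX.*; (1,1)=-1→XOO/.XO/XX.; (2,2)=-1→XOO/..O/XXX
ply 2: XOO/X.O/XX. is terminal -1 (O); from XOO/..O/XX. depth 11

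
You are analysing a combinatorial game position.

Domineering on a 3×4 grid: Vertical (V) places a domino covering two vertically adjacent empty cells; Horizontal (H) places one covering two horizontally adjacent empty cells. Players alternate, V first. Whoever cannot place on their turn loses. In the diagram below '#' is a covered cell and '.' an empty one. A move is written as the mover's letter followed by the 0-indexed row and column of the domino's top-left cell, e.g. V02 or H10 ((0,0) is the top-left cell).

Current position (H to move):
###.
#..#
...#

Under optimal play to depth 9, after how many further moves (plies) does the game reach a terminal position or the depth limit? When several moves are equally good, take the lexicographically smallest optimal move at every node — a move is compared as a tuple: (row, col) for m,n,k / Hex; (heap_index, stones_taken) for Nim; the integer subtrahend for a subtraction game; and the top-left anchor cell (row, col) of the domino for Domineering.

[###./#..#/...#] H move#1: H11:+1/###./####/...#*, H20:-1/###./#..#/##.#, H21:+1/###./#..#/.###
[###./####/...#] end (terminal -1, V#2); searched ###./#..#/...# to 9

PV length from [###./#..#/...#]: 1 ply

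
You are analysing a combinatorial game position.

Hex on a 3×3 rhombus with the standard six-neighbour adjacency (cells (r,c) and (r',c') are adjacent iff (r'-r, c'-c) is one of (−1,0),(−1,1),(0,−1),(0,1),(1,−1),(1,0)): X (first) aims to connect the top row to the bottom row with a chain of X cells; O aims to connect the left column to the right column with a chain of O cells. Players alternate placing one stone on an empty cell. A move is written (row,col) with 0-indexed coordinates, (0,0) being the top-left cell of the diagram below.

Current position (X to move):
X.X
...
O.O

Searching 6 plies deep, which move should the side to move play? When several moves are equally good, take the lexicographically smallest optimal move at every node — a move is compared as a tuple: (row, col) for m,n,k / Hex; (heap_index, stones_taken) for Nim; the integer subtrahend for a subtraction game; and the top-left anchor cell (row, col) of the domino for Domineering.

X's best at [X.X/.../O.O]: (2,1)

ply 1, X at X.X/.../O.O | (0,1)=-1→XXX/.../O.O; (1,0)=-1→X.X/X../O.O; (1,1)=-1→X.X/.X./O.O; (1,2)=-1→X.X/..X/O.O; (2,1)=+1→X.X/.../OXO*
ply 2, O at X.X/.../OXO | (0,1)=-1→XOX/.../OXO*; (1,0)=-1→X.X/O../OXO; (1,1)=-1→X.X/.O./OXO; (1,2)=-1→X.X/..O/OXO
ply 3, X at XOX/.../OXO | (1,0)=+1→XOX/X../OXO*; (1,1)=+1→XOX/.X./OXO; (1,2)=+1→XOX/..X/OXO
ply 4, O at XOX/X../OXO | (1,1)=-1→XOX/XO./OXO*; (1,2)=-1→XOX/X.O/OXO
ply 5, X at XOX/XO./OXO | (1,2)=+1→XOX/XOX/OXO*
ply 6: XOX/XOX/OXO is terminal -1 (O); from X.X/.../O.O depth 6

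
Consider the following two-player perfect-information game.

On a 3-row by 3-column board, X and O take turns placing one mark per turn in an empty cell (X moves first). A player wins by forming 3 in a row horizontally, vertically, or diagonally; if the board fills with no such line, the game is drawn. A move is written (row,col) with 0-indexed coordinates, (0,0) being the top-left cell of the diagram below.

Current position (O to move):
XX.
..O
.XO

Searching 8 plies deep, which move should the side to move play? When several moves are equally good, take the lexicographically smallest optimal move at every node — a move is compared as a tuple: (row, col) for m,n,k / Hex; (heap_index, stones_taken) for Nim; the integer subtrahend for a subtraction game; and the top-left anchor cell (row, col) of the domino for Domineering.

[XX./..O/.XO] O move#1: (0,2):+1/XXO/..O/.XO*, (1,0):-1/XX./O.O/.XO, (1,1):-1/XX./.OO/.XO, (2,0):-1/XX./..O/OXO
[XXO/..O/.XO] end (terminal -1, X#2); searched XX./..O/.XO to 8

O's best at [XX./..O/.XO]: (0,2)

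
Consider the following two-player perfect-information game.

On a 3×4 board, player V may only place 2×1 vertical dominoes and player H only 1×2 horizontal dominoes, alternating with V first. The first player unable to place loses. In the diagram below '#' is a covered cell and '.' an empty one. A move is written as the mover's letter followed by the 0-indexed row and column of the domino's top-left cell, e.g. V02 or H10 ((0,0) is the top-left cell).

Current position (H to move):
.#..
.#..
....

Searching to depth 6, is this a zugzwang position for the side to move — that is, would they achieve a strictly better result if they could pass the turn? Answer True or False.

zugzwang(.#../.#../...., H) = False

ply 1, H at .#../.#../.... | H02=-1→.###/.#../....; H12=+1→.#../.###/....*; H20=-1→.#../.#../##..; H21=-1→.#../.#../.##.; H22=-1→.#../.#../..##
ply 2, V at .#../.###/.... | V00=-1→##../####/....*; V10=-1→.#../####/#...
ply 3, H at ##../####/.... | H02=+1→####/####/....*; H20=+1→##../####/##..; H21=+1→##../####/.##.; H22=+1→##../####/..##
ply 4: ####/####/.... is terminal -1 (V); from .#../.#../.... depth 6
pass branch (V moves first from the same position):
  | ply 1, V at .#../.#../.... | V00=-1→##../##../....; V02=+1→.##./.##./....*; V03=+1→.#.#/.#.#/....; V10=-1→.#../##../#...; V12=+1→.#../.##./..#.; V13=+1→.#../.#.#/...#
  | ply 2, H at .##./.##./.... | H20=-1→.##./.##./##..*; H21=-1→.##./.##./.##.; H22=-1→.##./.##./..##
  | ply 3, V at .##./.##./##.. | V00=+1→###./###./##..*; V03=+1→.###/.###/##..; V13=+1→.##./.###/##.#
  | ply 4, H at ###./###./##.. | H22=-1→###./###./####*
  | ply 5, V at ###./###./#### | V03=+1→####/####/####*
  | ply 6: ####/####/#### is terminal -1 (H); from .#../.#../.... depth 6
H moving scores +1; H passing scores -1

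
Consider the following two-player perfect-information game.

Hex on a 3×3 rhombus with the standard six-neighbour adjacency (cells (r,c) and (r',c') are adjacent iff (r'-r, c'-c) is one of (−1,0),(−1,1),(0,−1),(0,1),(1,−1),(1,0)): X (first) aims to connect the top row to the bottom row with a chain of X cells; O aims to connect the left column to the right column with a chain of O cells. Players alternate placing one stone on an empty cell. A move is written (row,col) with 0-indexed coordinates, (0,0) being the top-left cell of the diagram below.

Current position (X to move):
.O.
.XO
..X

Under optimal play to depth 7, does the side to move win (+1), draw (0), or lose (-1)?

value(.O./.XO/..X, X) = +1

p1 X@[.O./.XO/..X]: (0,0)[XO./.XO/..X]+1* (0,2)[.OX/.XO/..X]+1 (1,0)[.O./XXO/..X]+1 (2,0)[.O./.XO/X.X]-1 (2,1)[.O./.XO/.XX]-1
p2 O@[XO./.XO/..X]: (0,2)[XOO/.XO/..X]-1* (1,0)[XO./OXO/..X]-1 (2,0)[XO./.XO/O.X]-1 (2,1)[XO./.XO/.OX]-1
p3 X@[XOO/.XO/..X]: (1,0)[XOO/XXO/..X]+1* (2,0)[XOO/.XO/X.X]-1 (2,1)[XOO/.XO/.XX]-1
p4 O@[XOO/XXO/..X]: (2,0)[XOO/XXO/O.X]-1* (2,1)[XOO/XXO/.OX]-1
p5 X@[XOO/XXO/O.X]: (2,1)[XOO/XXO/OXX]+1*
p6 O@[XOO/XXO/OXX] terminal -1; root [.O./.XO/..X] d7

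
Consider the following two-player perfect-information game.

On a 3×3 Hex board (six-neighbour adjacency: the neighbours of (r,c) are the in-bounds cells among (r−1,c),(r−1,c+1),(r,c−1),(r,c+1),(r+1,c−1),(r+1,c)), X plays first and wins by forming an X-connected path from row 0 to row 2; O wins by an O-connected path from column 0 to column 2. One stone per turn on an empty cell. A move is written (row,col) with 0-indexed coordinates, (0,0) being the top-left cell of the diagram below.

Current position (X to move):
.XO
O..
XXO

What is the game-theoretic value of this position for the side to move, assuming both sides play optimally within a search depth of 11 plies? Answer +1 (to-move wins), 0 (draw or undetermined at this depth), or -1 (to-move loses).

ply 1, X at .XO/O../XXO | (0,0)=-1→XXO/O../XXO; (1,1)=+1→.XO/OX./XXO*; (1,2)=-1→.XO/O.X/XXO
ply 2: .XO/OX./XXO is terminal -1 (O); from .XO/O../XXO depth 11

value(.XO/O../XXO, X) = +1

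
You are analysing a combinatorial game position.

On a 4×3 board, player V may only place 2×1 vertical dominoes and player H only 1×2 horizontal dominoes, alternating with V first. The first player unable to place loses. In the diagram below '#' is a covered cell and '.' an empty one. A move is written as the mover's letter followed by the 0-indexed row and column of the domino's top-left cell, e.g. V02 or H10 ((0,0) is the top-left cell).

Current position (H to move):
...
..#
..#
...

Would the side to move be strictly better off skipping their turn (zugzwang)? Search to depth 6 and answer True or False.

zugzwang(.../..#/..#/..., H) = False

p1 H@[.../..#/..#/...]: H00[##./..#/..#/...]-1* H01[.##/..#/..#/...]-1 H10[.../###/..#/...]-1 H20[.../..#/###/...]-1 H30[.../..#/..#/##.]-1 H31[.../..#/..#/.##]-1
p2 V@[##./..#/..#/...]: V10[##./#.#/#.#/...]+1* V11[##./.##/.##/...]+1 V20[##./..#/#.#/#..]+1 V21[##./..#/.##/.#.]+1
p3 H@[##./#.#/#.#/...]: H30[##./#.#/#.#/##.]-1* H31[##./#.#/#.#/.##]-1
p4 V@[##./#.#/#.#/##.]: V11[##./###/###/##.]+1*
p5 H@[##./###/###/##.] terminal -1; root [.../..#/..#/...] d6
pass branch (V moves first from the same position):
  | p1 V@[.../..#/..#/...]: V00[#../#.#/..#/...]-1 V01[.#./.##/..#/...]-1 V10[.../#.#/#.#/...]+1* V11[.../.##/.##/...]-1 V20[.../..#/#.#/#..]-1 V21[.../..#/.##/.#.]-1
  | p2 H@[.../#.#/#.#/...]: H00[##./#.#/#.#/...]-1* H01[.##/#.#/#.#/...]-1 H30[.../#.#/#.#/##.]-1 H31[.../#.#/#.#/.##]-1
  | p3 V@[##./#.#/#.#/...]: V11[##./###/###/...]-1 V21[##./#.#/###/.#.]+1*
  | p4 H@[##./#.#/###/.#.] terminal -1; root [.../..#/..#/...] d6
H moving scores -1; H passing scores -1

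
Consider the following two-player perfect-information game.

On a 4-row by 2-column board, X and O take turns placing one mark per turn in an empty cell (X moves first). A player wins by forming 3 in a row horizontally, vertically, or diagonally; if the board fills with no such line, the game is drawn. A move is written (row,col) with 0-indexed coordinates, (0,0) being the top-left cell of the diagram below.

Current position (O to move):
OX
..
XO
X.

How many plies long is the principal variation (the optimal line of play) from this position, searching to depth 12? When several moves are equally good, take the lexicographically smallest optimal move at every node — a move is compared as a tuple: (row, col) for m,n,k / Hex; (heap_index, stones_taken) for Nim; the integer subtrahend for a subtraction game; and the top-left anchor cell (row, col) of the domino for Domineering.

ply 1, O at OX/../XO/X. | (1,0)=+0→OX/O./XO/X.*; (1,1)=-1→OX/.O/XO/X.; (3,1)=-1→OX/../XO/XO
ply 2, X at OX/O./XO/X. | (1,1)=+0→OX/OX/XO/X.*; (3,1)=+0→OX/O./XO/XX
ply 3, O at OX/OX/XO/X. | (3,1)=+0→OX/OX/XO/XO*
ply 4: OX/OX/XO/XO is terminal +0 (X); from OX/../XO/X. depth 12

PV length from [OX/../XO/X.]: 3 plies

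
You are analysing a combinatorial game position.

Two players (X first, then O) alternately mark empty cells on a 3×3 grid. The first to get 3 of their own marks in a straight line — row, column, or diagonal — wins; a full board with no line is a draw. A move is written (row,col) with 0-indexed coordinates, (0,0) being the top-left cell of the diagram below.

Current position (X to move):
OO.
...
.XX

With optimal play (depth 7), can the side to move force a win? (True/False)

p1 X@[OO./.../.XX]: (0,2)[OOX/.../.XX]+1* (1,0)[OO./X../.XX]-1 (1,1)[OO./.X./.XX]-1 (1,2)[OO./..X/.XX]-1 (2,0)[OO./.../XXX]+1
p2 O@[OOX/.../.XX]: (1,0)[OOX/O../.XX]-1* (1,1)[OOX/.O./.XX]-1 (1,2)[OOX/..O/.XX]-1 (2,0)[OOX/.../OXX]-1
p3 X@[OOX/O../.XX]: (1,1)[OOX/OX./.XX]-1 (1,2)[OOX/O.X/.XX]+1* (2,0)[OOX/O../XXX]+1
p4 O@[OOX/O.X/.XX] terminal -1; root [OO./.../.XX] d7

X winning at [OO./.../.XX]: True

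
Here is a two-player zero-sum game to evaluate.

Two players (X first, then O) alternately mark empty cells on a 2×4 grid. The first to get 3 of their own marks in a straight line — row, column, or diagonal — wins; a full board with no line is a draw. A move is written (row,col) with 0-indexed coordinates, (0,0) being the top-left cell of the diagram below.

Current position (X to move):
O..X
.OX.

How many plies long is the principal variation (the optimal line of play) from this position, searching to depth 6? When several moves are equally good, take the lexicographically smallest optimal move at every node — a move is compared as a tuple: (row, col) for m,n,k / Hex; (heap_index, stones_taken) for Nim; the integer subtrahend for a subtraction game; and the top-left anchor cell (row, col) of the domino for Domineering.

p1 X@[O..X/.OX.]: (0,1)[OX.X/.OX.]+0* (0,2)[O.XX/.OX.]+0 (1,0)[O..X/XOX.]+0 (1,3)[O..X/.OXX]+0
p2 O@[OX.X/.OX.]: (0,2)[OXOX/.OX.]+0* (1,0)[OX.X/OOX.]-1 (1,3)[OX.X/.OXO]-1
p3 X@[OXOX/.OX.]: (1,0)[OXOX/XOX.]+0* (1,3)[OXOX/.OXX]+0
p4 O@[OXOX/XOX.]: (1,3)[OXOX/XOXO]+0*
p5 X@[OXOX/XOXO] terminal +0; root [O..X/.OX.] d6

PV length from [O..X/.OX.]: 4 plies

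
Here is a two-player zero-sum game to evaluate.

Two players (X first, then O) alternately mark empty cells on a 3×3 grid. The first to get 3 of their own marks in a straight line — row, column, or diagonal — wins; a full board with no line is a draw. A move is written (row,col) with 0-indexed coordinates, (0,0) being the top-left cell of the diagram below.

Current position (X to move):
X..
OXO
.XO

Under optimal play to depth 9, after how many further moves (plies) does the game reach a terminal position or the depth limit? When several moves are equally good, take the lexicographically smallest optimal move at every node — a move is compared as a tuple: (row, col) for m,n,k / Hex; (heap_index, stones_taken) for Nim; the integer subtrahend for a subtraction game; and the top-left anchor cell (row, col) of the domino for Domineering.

[X../OXO/.XO] X move#1: (0,1):+1/XX./OXO/.XO*, (0,2):+1/X.X/OXO/.XO, (2,0):-1/X../OXO/XXO
[XX./OXO/.XO] end (terminal -1, O#2); searched X../OXO/.XO to 9

PV length from [X../OXO/.XO]: 1 ply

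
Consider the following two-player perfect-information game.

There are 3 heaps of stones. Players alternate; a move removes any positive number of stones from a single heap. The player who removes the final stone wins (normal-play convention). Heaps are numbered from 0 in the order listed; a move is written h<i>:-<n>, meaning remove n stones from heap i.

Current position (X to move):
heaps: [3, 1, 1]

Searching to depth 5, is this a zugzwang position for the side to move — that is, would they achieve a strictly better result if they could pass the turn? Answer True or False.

zugzwang((3,1,1), X) = False

ply 1, X at (3,1,1) | h0:-1=-1→(2,1,1); h0:-2=-1→(1,1,1); h0:-3=+1→(0,1,1)*; h1:-1=-1→(3,0,1); h2:-1=-1→(3,1,0)
ply 2, O at (0,1,1) | h1:-1=-1→(0,0,1)*; h2:-1=-1→(0,1,0)
ply 3, X at (0,0,1) | h2:-1=+1→(0,0,0)*
ply 4: (0,0,0) is terminal -1 (O); from (3,1,1) depth 5
pass branch (O moves first from the same position):
  | ply 1, O at (3,1,1) | h0:-1=-1→(2,1,1); h0:-2=-1→(1,1,1); h0:-3=+1→(0,1,1)*; h1:-1=-1→(3,0,1); h2:-1=-1→(3,1,0)
  | ply 2, X at (0,1,1) | h1:-1=-1→(0,0,1)*; h2:-1=-1→(0,1,0)
  | ply 3, O at (0,0,1) | h2:-1=+1→(0,0,0)*
  | ply 4: (0,0,0) is terminal -1 (X); from (3,1,1) depth 5
X moving scores +1; X passing scores -1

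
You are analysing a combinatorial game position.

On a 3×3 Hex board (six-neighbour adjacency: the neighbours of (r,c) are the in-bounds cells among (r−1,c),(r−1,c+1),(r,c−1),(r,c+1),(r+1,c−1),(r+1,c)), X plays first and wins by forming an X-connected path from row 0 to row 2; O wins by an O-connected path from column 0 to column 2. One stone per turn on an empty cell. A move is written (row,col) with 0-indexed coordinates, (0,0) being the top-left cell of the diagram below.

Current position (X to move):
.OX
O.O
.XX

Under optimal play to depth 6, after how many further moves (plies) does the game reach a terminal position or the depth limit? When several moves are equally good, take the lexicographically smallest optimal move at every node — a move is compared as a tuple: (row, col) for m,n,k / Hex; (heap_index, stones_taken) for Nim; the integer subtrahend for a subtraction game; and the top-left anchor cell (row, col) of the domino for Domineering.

PV length from [.OX/O.O/.XX]: 1 ply

[.OX/O.O/.XX] X move#1: (0,0):-1/XOX/O.O/.XX, (1,1):+1/.OX/OXO/.XX*, (2,0):-1/.OX/O.O/XXX
[.OX/OXO/.XX] end (terminal -1, O#2); searched .OX/O.O/.XX to 6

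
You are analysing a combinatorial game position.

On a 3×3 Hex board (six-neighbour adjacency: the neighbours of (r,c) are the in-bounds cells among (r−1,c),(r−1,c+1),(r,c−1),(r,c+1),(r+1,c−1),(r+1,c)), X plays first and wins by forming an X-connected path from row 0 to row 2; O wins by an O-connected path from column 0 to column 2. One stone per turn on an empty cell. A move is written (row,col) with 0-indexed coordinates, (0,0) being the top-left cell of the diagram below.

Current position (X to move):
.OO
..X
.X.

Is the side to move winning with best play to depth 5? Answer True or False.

X winning at [.OO/..X/.X.]: False

ply 1, X at .OO/..X/.X. | (0,0)=-1→XOO/..X/.X.*; (1,0)=-1→.OO/X.X/.X.; (1,1)=-1→.OO/.XX/.X.; (2,0)=-1→.OO/..X/XX.; (2,2)=-1→.OO/..X/.XX
ply 2, O at XOO/..X/.X. | (1,0)=+1→XOO/O.X/.X.*; (1,1)=+1→XOO/.OX/.X.; (2,0)=+1→XOO/..X/OX.; (2,2)=-1→XOO/..X/.XO
ply 3: XOO/O.X/.X. is terminal -1 (X); from .OO/..X/.X. depth 5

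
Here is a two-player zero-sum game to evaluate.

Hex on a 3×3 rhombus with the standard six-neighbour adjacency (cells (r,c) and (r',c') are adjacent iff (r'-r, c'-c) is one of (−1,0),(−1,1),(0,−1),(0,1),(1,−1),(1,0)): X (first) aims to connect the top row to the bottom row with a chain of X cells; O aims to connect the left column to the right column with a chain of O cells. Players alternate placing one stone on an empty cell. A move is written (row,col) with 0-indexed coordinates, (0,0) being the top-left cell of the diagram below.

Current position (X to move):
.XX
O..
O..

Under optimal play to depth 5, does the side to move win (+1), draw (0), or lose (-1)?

p1 X@[.XX/O../O..]: (0,0)[XXX/O../O..]-1 (1,1)[.XX/OX./O..]-1 (1,2)[.XX/O.X/O..]+1* (2,1)[.XX/O../OX.]+1 (2,2)[.XX/O../O.X]-1
p2 O@[.XX/O.X/O..]: (0,0)[OXX/O.X/O..]-1* (1,1)[.XX/OOX/O..]-1 (2,1)[.XX/O.X/OO.]-1 (2,2)[.XX/O.X/O.O]-1
p3 X@[OXX/O.X/O..]: (1,1)[OXX/OXX/O..]+1* (2,1)[OXX/O.X/OX.]+1 (2,2)[OXX/O.X/O.X]+1
p4 O@[OXX/OXX/O..]: (2,1)[OXX/OXX/OO.]-1* (2,2)[OXX/OXX/O.O]-1
p5 X@[OXX/OXX/OO.]: (2,2)[OXX/OXX/OOX]+1*
p6 O@[OXX/OXX/OOX] terminal -1; root [.XX/O../O..] d5

value(.XX/O../O.., X) = +1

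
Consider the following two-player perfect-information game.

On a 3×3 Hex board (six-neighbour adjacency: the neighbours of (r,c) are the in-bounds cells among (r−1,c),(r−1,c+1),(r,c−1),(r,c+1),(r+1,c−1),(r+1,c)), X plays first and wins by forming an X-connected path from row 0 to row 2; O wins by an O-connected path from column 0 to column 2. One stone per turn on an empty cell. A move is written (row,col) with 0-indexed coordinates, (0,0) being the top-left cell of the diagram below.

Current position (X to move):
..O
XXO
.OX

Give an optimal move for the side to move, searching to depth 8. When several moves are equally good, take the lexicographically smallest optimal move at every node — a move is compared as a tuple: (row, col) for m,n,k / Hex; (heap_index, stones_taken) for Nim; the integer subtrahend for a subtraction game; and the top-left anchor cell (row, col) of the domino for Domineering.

X's best at [..O/XXO/.OX]: (2,0)

ply 1, X at ..O/XXO/.OX | (0,0)=-1→X.O/XXO/.OX; (0,1)=-1→.XO/XXO/.OX; (2,0)=+1→..O/XXO/XOX*
ply 2, O at ..O/XXO/XOX | (0,0)=-1→O.O/XXO/XOX*; (0,1)=-1→.OO/XXO/XOX
ply 3, X at O.O/XXO/XOX | (0,1)=+1→OXO/XXO/XOX*
ply 4: OXO/XXO/XOX is terminal -1 (O); from ..O/XXO/.OX depth 8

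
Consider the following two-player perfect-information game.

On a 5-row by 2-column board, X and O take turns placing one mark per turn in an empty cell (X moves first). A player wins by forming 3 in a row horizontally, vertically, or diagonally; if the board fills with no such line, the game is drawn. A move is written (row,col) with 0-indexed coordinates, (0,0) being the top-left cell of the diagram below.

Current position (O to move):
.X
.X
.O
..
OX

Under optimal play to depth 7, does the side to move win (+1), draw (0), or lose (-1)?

value(.X/.X/.O/../OX, O) = 0

ply 1, O at .X/.X/.O/../OX | (0,0)=+0→OX/.X/.O/../OX*; (1,0)=+0→.X/OX/.O/../OX; (2,0)=+0→.X/.X/OO/../OX; (3,0)=+0→.X/.X/.O/O./OX; (3,1)=+0→.X/.X/.O/.O/OX
ply 2, X at OX/.X/.O/../OX | (1,0)=+0→OX/XX/.O/../OX*; (2,0)=+0→OX/.X/XO/../OX; (3,0)=+0→OX/.X/.O/X./OX; (3,1)=-1→OX/.X/.O/.X/OX
ply 3, O at OX/XX/.O/../OX | (2,0)=+0→OX/XX/OO/../OX*; (3,0)=+0→OX/XX/.O/O./OX; (3,1)=+0→OX/XX/.O/.O/OX
ply 4, X at OX/XX/OO/../OX | (3,0)=+0→OX/XX/OO/X./OX*; (3,1)=-1→OX/XX/OO/.X/OX
ply 5, O at OX/XX/OO/X./OX | (3,1)=+0→OX/XX/OO/XO/OX*
ply 6: OX/XX/OO/XO/OX is terminal +0 (X); from .X/.X/.O/../OX depth 7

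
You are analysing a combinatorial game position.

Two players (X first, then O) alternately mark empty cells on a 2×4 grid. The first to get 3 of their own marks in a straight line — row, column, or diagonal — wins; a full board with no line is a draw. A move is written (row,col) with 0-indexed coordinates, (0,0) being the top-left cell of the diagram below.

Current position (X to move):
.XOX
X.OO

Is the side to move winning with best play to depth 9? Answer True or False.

X winning at [.XOX/X.OO]: False

ply 1, X at .XOX/X.OO | (0,0)=-1→XXOX/X.OO; (1,1)=+0→.XOX/XXOO*
ply 2, O at .XOX/XXOO | (0,0)=+0→OXOX/XXOO*
ply 3: OXOX/XXOO is terminal +0 (X); from .XOX/X.OO depth 9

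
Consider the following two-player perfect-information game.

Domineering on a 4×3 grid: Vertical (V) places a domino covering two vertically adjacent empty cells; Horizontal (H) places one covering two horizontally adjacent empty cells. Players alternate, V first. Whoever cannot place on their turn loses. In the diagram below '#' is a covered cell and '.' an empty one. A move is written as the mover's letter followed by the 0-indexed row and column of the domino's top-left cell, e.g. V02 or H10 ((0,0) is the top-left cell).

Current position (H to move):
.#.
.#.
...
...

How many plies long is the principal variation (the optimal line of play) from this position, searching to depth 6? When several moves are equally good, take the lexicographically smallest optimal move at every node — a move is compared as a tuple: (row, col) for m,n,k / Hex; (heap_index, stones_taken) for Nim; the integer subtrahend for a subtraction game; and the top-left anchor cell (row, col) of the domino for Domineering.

[.#./.#./.../...] H move#1: H20:-1/.#./.#./##./...*, H21:-1/.#./.#./.##/..., H30:-1/.#./.#./.../##., H31:-1/.#./.#./.../.##
[.#./.#./##./...] V move#2: V00:+1/##./##./##./...*, V02:+1/.##/.##/##./..., V12:+1/.#./.##/###/..., V22:+1/.#./.#./###/..#
[##./##./##./...] H move#3: H30:-1/##./##./##./##.*, H31:-1/##./##./##./.##
[##./##./##./##.] V move#4: V02:+1/###/###/##./##.*, V12:+1/##./###/###/##., V22:+1/##./##./###/###
[###/###/##./##.] end (terminal -1, H#5); searched .#./.#./.../... to 6

PV length from [.#./.#./.../...]: 4 plies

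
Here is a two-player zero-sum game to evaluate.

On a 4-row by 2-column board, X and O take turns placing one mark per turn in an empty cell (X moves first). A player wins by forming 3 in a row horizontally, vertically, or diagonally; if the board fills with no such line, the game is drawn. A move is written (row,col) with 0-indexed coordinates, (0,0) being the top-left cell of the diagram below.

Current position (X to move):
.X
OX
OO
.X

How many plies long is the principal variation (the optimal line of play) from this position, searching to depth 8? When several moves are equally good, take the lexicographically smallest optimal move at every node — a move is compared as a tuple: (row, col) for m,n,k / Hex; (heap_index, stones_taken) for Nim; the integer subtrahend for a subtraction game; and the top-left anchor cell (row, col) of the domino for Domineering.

[.X/OX/OO/.X] X move#1: (0,0):-1/XX/OX/OO/.X*, (3,0):-1/.X/OX/OO/XX
[XX/OX/OO/.X] O move#2: (3,0):+1/XX/OX/OO/OX*
[XX/OX/OO/OX] end (terminal -1, X#3); searched .X/OX/OO/.X to 8

PV length from [.X/OX/OO/.X]: 2 plies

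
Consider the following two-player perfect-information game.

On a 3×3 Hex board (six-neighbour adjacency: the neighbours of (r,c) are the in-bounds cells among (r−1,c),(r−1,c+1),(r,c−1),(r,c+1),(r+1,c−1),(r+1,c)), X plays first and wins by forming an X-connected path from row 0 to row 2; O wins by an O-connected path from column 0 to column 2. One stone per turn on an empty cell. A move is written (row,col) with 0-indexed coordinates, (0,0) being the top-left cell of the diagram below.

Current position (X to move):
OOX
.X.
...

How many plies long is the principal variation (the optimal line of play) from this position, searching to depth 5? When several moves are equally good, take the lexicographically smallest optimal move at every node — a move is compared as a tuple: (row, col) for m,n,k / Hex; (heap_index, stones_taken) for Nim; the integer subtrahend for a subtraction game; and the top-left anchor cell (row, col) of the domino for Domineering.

[OOX/.X./...] X move#1: (1,0):+1/OOX/XX./...*, (1,2):+1/OOX/.XX/..., (2,0):+1/OOX/.X./X.., (2,1):+1/OOX/.X./.X., (2,2):+1/OOX/.X./..X
[OOX/XX./...] O move#2: (1,2):-1/OOX/XXO/...*, (2,0):-1/OOX/XX./O.., (2,1):-1/OOX/XX./.O., (2,2):-1/OOX/XX./..O
[OOX/XXO/...] X move#3: (2,0):+1/OOX/XXO/X..*, (2,1):+1/OOX/XXO/.X., (2,2):+1/OOX/XXO/..X
[OOX/XXO/X..] end (terminal -1, O#4); searched OOX/.X./... to 5

PV length from [OOX/.X./...]: 3 plies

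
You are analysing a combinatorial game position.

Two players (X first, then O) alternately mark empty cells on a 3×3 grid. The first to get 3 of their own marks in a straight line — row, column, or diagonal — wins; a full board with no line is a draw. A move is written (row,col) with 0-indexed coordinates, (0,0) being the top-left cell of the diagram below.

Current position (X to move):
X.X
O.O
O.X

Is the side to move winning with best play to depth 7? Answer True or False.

X winning at [X.X/O.O/O.X]: True

ply 1, X at X.X/O.O/O.X | (0,1)=+1→XXX/O.O/O.X*; (1,1)=+1→X.X/OXO/O.X; (2,1)=-1→X.X/O.O/OXX
ply 2: XXX/O.O/O.X is terminal -1 (O); from X.X/O.O/O.X depth 7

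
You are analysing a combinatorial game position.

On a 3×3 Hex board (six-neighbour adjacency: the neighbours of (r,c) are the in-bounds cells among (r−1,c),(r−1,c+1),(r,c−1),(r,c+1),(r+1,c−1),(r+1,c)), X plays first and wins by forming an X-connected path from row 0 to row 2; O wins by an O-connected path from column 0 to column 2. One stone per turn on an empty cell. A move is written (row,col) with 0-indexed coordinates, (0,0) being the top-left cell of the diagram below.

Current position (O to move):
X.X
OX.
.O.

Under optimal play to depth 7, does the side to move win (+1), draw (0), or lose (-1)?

ply 1, O at X.X/OX./.O. | (0,1)=-1→XOX/OX./.O.; (1,2)=-1→X.X/OXO/.O.; (2,0)=+1→X.X/OX./OO.*; (2,2)=-1→X.X/OX./.OO
ply 2, X at X.X/OX./OO. | (0,1)=-1→XXX/OX./OO.*; (1,2)=-1→X.X/OXX/OO.; (2,2)=-1→X.X/OX./OOX
ply 3, O at XXX/OX./OO. | (1,2)=+1→XXX/OXO/OO.*; (2,2)=+1→XXX/OX./OOO
ply 4: XXX/OXO/OO. is terminal -1 (X); from X.X/OX./.O. depth 7

value(X.X/OX./.O., O) = +1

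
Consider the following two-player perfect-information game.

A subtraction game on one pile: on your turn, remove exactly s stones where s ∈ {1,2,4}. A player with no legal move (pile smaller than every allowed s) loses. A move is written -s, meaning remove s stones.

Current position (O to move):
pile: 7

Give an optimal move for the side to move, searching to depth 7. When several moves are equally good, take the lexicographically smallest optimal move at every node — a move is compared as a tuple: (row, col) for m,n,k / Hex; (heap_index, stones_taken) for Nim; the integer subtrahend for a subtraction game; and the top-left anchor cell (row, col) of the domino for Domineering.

O's best at [7]: -1

p1 O@[7]: -1[6]+1* -2[5]-1 -4[3]+1
p2 X@[6]: -1[5]-1* -2[4]-1 -4[2]-1
p3 O@[5]: -1[4]-1 -2[3]+1* -4[1]-1
p4 X@[3]: -1[2]-1* -2[1]-1
p5 O@[2]: -1[1]-1 -2[0]+1*
p6 X@[0] terminal -1; root [7] d7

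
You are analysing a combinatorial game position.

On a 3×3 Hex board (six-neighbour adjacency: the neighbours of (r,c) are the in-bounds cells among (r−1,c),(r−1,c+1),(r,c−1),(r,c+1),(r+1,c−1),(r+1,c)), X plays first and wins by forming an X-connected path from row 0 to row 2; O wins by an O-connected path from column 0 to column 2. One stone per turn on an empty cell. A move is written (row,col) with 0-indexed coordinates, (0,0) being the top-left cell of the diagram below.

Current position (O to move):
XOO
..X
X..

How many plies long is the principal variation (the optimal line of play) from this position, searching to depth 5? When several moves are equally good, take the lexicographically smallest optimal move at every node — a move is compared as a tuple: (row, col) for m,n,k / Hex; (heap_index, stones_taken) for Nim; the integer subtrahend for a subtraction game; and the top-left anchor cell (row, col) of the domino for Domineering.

p1 O@[XOO/..X/X..]: (1,0)[XOO/O.X/X..]+1* (1,1)[XOO/.OX/X..]-1 (2,1)[XOO/..X/XO.]-1 (2,2)[XOO/..X/X.O]-1
p2 X@[XOO/O.X/X..] terminal -1; root [XOO/..X/X..] d5

PV length from [XOO/..X/X..]: 1 ply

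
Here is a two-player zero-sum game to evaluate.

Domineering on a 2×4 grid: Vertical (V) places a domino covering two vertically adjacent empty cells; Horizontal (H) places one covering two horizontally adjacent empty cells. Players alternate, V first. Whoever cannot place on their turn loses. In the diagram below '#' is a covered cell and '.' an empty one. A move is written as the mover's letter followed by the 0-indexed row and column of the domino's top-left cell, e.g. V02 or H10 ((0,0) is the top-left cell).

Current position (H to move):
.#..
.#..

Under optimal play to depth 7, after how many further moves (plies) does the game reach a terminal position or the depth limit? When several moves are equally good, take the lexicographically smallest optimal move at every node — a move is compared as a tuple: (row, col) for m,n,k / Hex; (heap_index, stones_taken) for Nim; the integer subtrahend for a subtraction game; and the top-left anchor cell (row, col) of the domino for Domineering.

PV length from [.#../.#..]: 3 plies

ply 1, H at .#../.#.. | H02=+1→.###/.#..*; H12=+1→.#../.###
ply 2, V at .###/.#.. | V00=-1→####/##..*
ply 3, H at ####/##.. | H12=+1→####/####*
ply 4: ####/#### is terminal -1 (V); from .#../.#.. depth 7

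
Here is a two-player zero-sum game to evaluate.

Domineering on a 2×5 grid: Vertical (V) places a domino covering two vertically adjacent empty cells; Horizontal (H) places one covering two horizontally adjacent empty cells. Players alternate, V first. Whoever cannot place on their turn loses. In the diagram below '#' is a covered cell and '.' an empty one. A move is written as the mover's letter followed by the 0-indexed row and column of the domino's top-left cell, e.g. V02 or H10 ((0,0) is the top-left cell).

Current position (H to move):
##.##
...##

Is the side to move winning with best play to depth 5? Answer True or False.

H winning at [##.##/...##]: True

p1 H@[##.##/...##]: H10[##.##/##.##]-1 H11[##.##/.####]+1*
p2 V@[##.##/.####] terminal -1; root [##.##/...##] d5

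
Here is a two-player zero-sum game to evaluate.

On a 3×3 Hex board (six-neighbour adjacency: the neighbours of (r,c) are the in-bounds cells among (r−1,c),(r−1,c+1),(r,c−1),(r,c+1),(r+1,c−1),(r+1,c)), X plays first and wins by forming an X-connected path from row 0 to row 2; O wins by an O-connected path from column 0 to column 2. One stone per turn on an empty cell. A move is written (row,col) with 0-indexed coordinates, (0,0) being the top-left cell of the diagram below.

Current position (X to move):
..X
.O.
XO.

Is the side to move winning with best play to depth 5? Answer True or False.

X winning at [..X/.O./XO.]: True

[..X/.O./XO.] X move#1: (0,0):-1/X.X/.O./XO., (0,1):-1/.XX/.O./XO., (1,0):+1/..X/XO./XO.*, (1,2):+1/..X/.OX/XO., (2,2):+1/..X/.O./XOX
[..X/XO./XO.] O move#2: (0,0):-1/O.X/XO./XO.*, (0,1):-1/.OX/XO./XO., (1,2):-1/..X/XOO/XO., (2,2):-1/..X/XO./XOO
[O.X/XO./XO.] X move#3: (0,1):+1/OXX/XO./XO.*, (1,2):+1/O.X/XOX/XO., (2,2):+1/O.X/XO./XOX
[OXX/XO./XO.] end (terminal -1, O#4); searched ..X/.O./XO. to 5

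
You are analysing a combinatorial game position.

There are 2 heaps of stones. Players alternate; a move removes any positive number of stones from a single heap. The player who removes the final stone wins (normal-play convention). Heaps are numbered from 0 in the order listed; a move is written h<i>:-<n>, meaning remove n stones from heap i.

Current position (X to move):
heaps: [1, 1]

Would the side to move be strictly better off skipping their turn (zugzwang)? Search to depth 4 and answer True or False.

zugzwang((1,1), X) = True

[(1,1)] X move#1: h0:-1:-1/(0,1)*, h1:-1:-1/(1,0)
[(0,1)] O move#2: h1:-1:+1/(0,0)*
[(0,0)] end (terminal -1, X#3); searched (1,1) to 4
pass branch (O moves first from the same position):
  | [(1,1)] O move#1: h0:-1:-1/(0,1)*, h1:-1:-1/(1,0)
  | [(0,1)] X move#2: h1:-1:+1/(0,0)*
  | [(0,0)] end (terminal -1, O#3); searched (1,1) to 4
X moving scores -1; X passing scores +1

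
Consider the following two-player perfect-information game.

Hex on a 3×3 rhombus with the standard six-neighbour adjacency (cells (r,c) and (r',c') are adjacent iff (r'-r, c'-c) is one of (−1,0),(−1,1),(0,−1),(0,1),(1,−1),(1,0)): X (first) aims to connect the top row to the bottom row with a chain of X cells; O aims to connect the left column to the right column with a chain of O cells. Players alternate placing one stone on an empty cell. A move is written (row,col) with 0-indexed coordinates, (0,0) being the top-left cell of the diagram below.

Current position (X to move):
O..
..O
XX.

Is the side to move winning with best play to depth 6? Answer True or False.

[O../..O/XX.] X move#1: (0,1):+1/OX./..O/XX.*, (0,2):-1/O.X/..O/XX., (1,0):-1/O../X.O/XX., (1,1):+1/O../.XO/XX., (2,2):-1/O../..O/XXX
[OX./..O/XX.] O move#2: (0,2):-1/OXO/..O/XX.*, (1,0):-1/OX./O.O/XX., (1,1):-1/OX./.OO/XX., (2,2):-1/OX./..O/XXO
[OXO/..O/XX.] X move#3: (1,0):+1/OXO/X.O/XX.*, (1,1):+1/OXO/.XO/XX., (2,2):+1/OXO/..O/XXX
[OXO/X.O/XX.] end (terminal -1, O#4); searched O../..O/XX. to 6

X winning at [O../..O/XX.]: True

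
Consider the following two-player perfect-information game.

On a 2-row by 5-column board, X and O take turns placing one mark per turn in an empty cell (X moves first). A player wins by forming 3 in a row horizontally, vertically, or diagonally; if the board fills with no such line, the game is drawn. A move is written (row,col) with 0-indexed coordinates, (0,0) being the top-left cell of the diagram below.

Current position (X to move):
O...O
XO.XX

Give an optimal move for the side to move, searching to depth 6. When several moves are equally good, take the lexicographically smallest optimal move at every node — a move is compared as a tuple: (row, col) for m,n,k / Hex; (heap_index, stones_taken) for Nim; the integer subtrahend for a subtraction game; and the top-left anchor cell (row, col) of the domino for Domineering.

p1 X@[O...O/XO.XX]: (0,1)[OX..O/XO.XX]+0 (0,2)[O.X.O/XO.XX]+0 (0,3)[O..XO/XO.XX]+0 (1,2)[O...O/XOXXX]+1*
p2 O@[O...O/XOXXX] terminal -1; root [O...O/XO.XX] d6

X's best at [O...O/XO.XX]: (1,2)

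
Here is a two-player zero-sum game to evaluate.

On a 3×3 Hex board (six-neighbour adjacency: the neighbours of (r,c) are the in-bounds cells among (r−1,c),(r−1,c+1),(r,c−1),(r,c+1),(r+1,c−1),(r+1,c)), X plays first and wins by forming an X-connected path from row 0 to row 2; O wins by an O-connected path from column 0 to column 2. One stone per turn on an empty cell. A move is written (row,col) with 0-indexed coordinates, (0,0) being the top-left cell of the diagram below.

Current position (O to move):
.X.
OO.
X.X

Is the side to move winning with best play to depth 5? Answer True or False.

p1 O@[.X./OO./X.X]: (0,0)[OX./OO./X.X]+1* (0,2)[.XO/OO./X.X]+1 (1,2)[.X./OOO/X.X]+1 (2,1)[.X./OO./XOX]+1
p2 X@[OX./OO./X.X]: (0,2)[OXX/OO./X.X]-1* (1,2)[OX./OOX/X.X]-1 (2,1)[OX./OO./XXX]-1
p3 O@[OXX/OO./X.X]: (1,2)[OXX/OOO/X.X]+1* (2,1)[OXX/OO./XOX]-1
p4 X@[OXX/OOO/X.X] terminal -1; root [.X./OO./X.X] d5

O winning at [.X./OO./X.X]: True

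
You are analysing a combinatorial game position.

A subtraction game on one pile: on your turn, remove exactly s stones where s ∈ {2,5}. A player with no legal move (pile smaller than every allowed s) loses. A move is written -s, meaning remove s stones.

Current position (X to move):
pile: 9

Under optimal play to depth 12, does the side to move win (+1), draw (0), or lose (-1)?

[9] X move#1: -2:+1/7*, -5:+1/4
[7] O move#2: -2:-1/5*, -5:-1/2
[5] X move#3: -2:-1/3, -5:+1/0*
[0] end (terminal -1, O#4); searched 9 to 12

value(9, X) = +1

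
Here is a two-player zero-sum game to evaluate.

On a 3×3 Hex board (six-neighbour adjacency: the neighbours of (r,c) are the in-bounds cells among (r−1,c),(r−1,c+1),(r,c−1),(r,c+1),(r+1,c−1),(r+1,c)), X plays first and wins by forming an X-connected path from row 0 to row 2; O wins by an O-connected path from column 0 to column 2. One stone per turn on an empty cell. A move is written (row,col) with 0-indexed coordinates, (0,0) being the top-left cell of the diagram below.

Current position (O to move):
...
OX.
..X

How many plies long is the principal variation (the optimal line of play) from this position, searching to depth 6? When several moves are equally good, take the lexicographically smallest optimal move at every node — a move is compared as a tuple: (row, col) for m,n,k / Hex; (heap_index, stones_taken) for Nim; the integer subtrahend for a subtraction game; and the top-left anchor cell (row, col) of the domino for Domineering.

p1 O@[.../OX./..X]: (0,0)[O../OX./..X]-1* (0,1)[.O./OX./..X]-1 (0,2)[..O/OX./..X]-1 (1,2)[.../OXO/..X]-1 (2,0)[.../OX./O.X]-1 (2,1)[.../OX./.OX]-1
p2 X@[O../OX./..X]: (0,1)[OX./OX./..X]+1* (0,2)[O.X/OX./..X]+1 (1,2)[O../OXX/..X]+1 (2,0)[O../OX./X.X]+1 (2,1)[O../OX./.XX]+1
p3 O@[OX./OX./..X]: (0,2)[OXO/OX./..X]-1* (1,2)[OX./OXO/..X]-1 (2,0)[OX./OX./O.X]-1 (2,1)[OX./OX./.OX]-1
p4 X@[OXO/OX./..X]: (1,2)[OXO/OXX/..X]+1* (2,0)[OXO/OX./X.X]+1 (2,1)[OXO/OX./.XX]+1
p5 O@[OXO/OXX/..X] terminal -1; root [.../OX./..X] d6

PV length from [.../OX./..X]: 4 plies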